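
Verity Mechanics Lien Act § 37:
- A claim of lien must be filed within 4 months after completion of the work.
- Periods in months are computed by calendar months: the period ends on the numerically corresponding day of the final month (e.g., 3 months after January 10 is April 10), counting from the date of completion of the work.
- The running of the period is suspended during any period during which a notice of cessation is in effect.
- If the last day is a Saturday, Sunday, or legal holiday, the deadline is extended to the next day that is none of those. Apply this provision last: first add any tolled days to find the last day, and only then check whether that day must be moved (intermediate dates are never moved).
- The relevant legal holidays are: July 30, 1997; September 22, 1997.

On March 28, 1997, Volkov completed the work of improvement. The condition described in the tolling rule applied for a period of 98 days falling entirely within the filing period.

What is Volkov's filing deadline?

November 3, 1997

4 months after March 28, 1997 is July 28, 1997.
Tolling adds 98 days: July 28, 1997 + 98 days = November 3, 1997.
November 3, 1997 is a Monday and not a legal holiday, so no extension applies.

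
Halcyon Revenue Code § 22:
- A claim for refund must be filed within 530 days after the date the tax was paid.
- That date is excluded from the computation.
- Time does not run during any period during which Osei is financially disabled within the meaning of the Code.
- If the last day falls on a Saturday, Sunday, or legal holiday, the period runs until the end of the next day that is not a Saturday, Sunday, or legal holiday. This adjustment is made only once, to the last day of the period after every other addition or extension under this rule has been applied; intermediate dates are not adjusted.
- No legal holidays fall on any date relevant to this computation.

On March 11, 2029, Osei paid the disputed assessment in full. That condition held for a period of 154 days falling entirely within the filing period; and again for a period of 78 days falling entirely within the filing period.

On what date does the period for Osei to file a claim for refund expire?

April 14, 2031

530 days after March 11, 2029 is August 23, 2030.
Tolling adds 154 days: August 23, 2030 + 154 days = January 24, 2031.
Tolling adds 78 days: January 24, 2031 + 78 days = April 12, 2031.
April 12, 2031 is Saturday; April 13, 2031 is Sunday. The next qualifying day is April 14, 2031.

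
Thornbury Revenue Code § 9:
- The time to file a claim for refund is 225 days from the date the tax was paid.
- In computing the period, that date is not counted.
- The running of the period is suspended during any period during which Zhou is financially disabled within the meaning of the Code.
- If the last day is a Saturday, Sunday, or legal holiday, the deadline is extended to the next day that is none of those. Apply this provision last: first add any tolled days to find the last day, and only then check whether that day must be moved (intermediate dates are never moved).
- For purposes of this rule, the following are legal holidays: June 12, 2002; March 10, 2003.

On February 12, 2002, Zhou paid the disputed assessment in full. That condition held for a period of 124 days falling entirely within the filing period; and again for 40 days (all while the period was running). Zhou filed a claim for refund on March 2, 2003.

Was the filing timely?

Yes

225 days after February 12, 2002 is September 25, 2002.
Tolling adds 124 days: September 25, 2002 + 124 days = January 27, 2003.
Tolling adds 40 days: January 27, 2003 + 40 days = March 8, 2003.
March 8, 2003 is Saturday; March 9, 2003 is Sunday; March 10, 2003 is a listed holiday. The next qualifying day is March 11, 2003.
The deadline is March 11, 2003; the filing on March 2, 2003 is on or before that date.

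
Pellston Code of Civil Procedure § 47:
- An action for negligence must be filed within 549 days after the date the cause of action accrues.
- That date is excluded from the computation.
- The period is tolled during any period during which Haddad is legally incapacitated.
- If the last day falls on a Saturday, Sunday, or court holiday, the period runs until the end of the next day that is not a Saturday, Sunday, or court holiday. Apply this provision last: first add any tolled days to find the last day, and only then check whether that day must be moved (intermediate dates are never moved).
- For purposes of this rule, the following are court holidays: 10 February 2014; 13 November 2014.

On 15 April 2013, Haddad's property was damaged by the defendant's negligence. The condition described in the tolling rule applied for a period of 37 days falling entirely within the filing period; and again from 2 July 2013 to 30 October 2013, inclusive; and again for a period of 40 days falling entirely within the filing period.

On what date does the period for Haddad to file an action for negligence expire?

May 4, 2015

549 days after 15 April 2013 is October 16, 2014.
Tolling adds 37 days: October 16, 2014 + 37 days = November 22, 2014.
From July 2, 2013 through October 30, 2013 inclusive is 121 days; tolling adds 121 days: November 22, 2014 + 121 days = March 23, 2015.
Tolling adds 40 days: March 23, 2015 + 40 days = May 2, 2015.
May 2, 2015 is Saturday; May 3, 2015 is Sunday. The next qualifying day is May 4, 2015.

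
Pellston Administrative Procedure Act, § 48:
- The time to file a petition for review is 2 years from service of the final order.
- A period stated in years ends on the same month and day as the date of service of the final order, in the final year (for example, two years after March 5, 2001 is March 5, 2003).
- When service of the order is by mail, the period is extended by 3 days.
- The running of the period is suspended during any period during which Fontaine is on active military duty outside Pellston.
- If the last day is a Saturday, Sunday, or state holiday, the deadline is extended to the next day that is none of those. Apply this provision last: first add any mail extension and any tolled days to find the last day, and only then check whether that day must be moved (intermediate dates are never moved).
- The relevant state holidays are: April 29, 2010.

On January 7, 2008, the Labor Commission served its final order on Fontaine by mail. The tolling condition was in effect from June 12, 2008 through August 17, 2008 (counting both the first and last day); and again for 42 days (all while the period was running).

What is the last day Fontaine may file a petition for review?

April 30, 2010

2 years after January 7, 2008 is January 7, 2010.
Service was by mail, adding 3 days: January 7, 2010 + 3 days = January 10, 2010.
From June 12, 2008 through August 17, 2008 inclusive is 67 days; tolling adds 67 days: January 10, 2010 + 67 days = March 18, 2010.
Tolling adds 42 days: March 18, 2010 + 42 days = April 29, 2010.
April 29, 2010 is a listed holiday. The next qualifying day is April 30, 2010.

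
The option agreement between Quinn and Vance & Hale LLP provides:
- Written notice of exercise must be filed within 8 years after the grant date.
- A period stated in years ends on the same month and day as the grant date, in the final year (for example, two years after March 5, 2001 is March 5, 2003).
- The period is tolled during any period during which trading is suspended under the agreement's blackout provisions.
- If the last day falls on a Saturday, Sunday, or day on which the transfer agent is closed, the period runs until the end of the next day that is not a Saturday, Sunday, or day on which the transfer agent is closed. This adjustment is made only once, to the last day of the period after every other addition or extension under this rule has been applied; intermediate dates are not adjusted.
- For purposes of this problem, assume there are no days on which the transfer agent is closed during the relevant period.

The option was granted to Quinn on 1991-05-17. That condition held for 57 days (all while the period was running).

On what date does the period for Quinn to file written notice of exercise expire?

July 13, 1999

8 years after 1991-05-17 is May 17, 1999.
Tolling adds 57 days: May 17, 1999 + 57 days = July 13, 1999.
July 13, 1999 is a Tuesday and not a day on which the transfer agent is closed, so no extension applies.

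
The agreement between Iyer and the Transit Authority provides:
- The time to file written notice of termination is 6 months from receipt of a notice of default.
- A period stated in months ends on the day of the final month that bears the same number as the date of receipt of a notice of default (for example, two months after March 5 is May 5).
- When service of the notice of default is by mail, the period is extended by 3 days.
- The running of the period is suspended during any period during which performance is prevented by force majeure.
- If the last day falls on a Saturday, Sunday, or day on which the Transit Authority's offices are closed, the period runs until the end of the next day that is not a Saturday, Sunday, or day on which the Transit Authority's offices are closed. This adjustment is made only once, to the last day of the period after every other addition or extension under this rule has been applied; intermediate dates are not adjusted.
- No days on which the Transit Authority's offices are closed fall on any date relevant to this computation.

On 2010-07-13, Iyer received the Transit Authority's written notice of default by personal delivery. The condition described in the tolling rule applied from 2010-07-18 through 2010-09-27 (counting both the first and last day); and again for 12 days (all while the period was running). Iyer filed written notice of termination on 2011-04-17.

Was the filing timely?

No

6 months after 2010-07-13 is January 13, 2011.
Service was not by mail, so no mail extension applies.
From July 18, 2010 through September 27, 2010 inclusive is 72 days; tolling adds 72 days: January 13, 2011 + 72 days = March 26, 2011.
Tolling adds 12 days: March 26, 2011 + 12 days = April 7, 2011.
April 7, 2011 is a Thursday and not a day on which the Transit Authority's offices are closed, so no extension applies.
The deadline is April 7, 2011; the filing on April 17, 2011 is after that date.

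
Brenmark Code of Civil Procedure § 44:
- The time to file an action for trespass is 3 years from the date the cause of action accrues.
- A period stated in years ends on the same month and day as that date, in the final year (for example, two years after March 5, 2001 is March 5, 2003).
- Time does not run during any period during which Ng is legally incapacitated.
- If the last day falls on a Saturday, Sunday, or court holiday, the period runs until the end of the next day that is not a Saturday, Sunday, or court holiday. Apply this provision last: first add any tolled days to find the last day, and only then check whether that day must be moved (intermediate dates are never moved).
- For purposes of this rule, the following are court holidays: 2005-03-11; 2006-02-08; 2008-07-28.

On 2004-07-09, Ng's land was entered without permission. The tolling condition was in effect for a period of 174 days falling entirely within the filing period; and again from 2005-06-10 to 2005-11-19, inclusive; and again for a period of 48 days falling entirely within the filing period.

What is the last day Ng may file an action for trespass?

3 years after 2004-07-09 is July 9, 2007.
Tolling adds 174 days: July 9, 2007 + 174 days = December 30, 2007.
From June 10, 2005 through November 19, 2005 inclusive is 163 days; tolling adds 163 days: December 30, 2007 + 163 days = June 10, 2008.
Tolling adds 48 days: June 10, 2008 + 48 days = July 28, 2008.
July 28, 2008 is a listed holiday. The next qualifying day is July 29, 2008.

July 29, 2008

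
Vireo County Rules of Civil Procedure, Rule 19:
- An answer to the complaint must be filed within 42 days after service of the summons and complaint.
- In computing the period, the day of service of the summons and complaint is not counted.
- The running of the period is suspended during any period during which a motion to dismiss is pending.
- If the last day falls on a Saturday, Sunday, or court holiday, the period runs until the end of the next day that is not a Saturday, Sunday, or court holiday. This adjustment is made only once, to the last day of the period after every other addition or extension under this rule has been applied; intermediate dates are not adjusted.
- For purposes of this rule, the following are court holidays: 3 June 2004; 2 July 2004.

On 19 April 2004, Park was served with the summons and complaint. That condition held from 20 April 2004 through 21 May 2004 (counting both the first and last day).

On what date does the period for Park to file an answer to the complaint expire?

42 days after 19 April 2004 is May 31, 2004.
From April 20, 2004 through May 21, 2004 inclusive is 32 days; tolling adds 32 days: May 31, 2004 + 32 days = July 2, 2004.
July 2, 2004 is a listed holiday; July 3, 2004 is Saturday; July 4, 2004 is Sunday. The next qualifying day is July 5, 2004.

July 5, 2004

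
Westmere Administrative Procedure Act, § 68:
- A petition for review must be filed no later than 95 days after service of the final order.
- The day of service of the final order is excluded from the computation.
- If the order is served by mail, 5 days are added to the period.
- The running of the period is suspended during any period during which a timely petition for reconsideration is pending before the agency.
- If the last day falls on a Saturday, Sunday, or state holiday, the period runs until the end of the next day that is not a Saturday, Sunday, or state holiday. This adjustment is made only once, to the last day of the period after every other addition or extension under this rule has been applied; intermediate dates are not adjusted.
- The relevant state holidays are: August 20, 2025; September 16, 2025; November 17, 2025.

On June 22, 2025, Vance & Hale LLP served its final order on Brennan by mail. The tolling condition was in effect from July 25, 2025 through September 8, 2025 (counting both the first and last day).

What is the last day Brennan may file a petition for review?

95 days after June 22, 2025 is September 25, 2025.
Service was by mail, adding 5 days: September 25, 2025 + 5 days = September 30, 2025.
From July 25, 2025 through September 8, 2025 inclusive is 46 days; tolling adds 46 days: September 30, 2025 + 46 days = November 15, 2025.
November 15, 2025 is Saturday; November 16, 2025 is Sunday; November 17, 2025 is a listed holiday. The next qualifying day is November 18, 2025.

November 18, 2025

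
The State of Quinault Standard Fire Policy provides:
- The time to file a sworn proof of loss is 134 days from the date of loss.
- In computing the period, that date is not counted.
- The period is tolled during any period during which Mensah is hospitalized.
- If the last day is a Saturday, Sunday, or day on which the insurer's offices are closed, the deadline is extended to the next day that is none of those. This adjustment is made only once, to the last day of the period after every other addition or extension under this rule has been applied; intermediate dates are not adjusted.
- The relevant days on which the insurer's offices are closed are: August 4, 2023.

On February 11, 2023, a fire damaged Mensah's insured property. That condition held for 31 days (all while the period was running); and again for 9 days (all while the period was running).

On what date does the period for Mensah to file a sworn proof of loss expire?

August 7, 2023

134 days after February 11, 2023 is June 25, 2023.
Tolling adds 31 days: June 25, 2023 + 31 days = July 26, 2023.
Tolling adds 9 days: July 26, 2023 + 9 days = August 4, 2023.
August 4, 2023 is a listed holiday; August 5, 2023 is Saturday; August 6, 2023 is Sunday. The next qualifying day is August 7, 2023.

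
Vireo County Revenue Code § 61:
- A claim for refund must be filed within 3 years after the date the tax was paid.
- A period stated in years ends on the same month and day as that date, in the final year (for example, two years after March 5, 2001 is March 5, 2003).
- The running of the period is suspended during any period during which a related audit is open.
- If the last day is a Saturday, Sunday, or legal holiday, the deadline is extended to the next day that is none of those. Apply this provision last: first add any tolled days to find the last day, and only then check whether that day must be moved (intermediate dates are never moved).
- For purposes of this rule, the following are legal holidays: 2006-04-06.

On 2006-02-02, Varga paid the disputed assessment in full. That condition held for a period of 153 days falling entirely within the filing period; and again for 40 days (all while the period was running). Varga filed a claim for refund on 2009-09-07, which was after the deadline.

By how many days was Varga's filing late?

24 days

3 years after 2006-02-02 is February 2, 2009.
Tolling adds 153 days: February 2, 2009 + 153 days = July 5, 2009.
Tolling adds 40 days: July 5, 2009 + 40 days = August 14, 2009.
August 14, 2009 is a Friday and not a legal holiday, so no extension applies.
The deadline is August 14, 2009; from August 14, 2009 to September 7, 2009 is 24 days.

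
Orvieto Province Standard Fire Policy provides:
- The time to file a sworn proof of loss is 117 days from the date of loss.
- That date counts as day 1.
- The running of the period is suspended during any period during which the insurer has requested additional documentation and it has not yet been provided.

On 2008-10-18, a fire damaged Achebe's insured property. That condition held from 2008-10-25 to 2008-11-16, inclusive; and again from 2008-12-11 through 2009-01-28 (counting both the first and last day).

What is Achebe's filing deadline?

Counting 2008-10-18 as day 1, day 117 is February 11, 2009.
From October 25, 2008 through November 16, 2008 inclusive is 23 days; tolling adds 23 days: February 11, 2009 + 23 days = March 6, 2009.
From December 11, 2008 through January 28, 2009 inclusive is 49 days; tolling adds 49 days: March 6, 2009 + 49 days = April 24, 2009.

April 24, 2009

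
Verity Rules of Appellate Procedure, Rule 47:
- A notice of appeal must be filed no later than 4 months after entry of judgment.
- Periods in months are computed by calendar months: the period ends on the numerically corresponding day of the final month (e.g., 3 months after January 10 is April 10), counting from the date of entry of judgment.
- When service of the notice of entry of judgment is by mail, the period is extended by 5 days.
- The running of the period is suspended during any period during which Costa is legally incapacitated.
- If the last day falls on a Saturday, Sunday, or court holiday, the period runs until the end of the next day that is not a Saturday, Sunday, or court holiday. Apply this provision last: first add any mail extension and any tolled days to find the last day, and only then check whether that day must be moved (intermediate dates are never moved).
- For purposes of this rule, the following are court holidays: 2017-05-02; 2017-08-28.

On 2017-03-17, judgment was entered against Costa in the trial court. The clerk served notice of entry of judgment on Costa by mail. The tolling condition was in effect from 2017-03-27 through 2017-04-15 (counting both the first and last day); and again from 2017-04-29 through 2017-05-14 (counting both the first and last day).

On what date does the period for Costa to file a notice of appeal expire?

August 29, 2017

4 months after 2017-03-17 is July 17, 2017.
Service was by mail, adding 5 days: July 17, 2017 + 5 days = July 22, 2017.
From March 27, 2017 through April 15, 2017 inclusive is 20 days; tolling adds 20 days: July 22, 2017 + 20 days = August 11, 2017.
From April 29, 2017 through May 14, 2017 inclusive is 16 days; tolling adds 16 days: August 11, 2017 + 16 days = August 27, 2017.
August 27, 2017 is Sunday; August 28, 2017 is a listed holiday. The next qualifying day is August 29, 2017.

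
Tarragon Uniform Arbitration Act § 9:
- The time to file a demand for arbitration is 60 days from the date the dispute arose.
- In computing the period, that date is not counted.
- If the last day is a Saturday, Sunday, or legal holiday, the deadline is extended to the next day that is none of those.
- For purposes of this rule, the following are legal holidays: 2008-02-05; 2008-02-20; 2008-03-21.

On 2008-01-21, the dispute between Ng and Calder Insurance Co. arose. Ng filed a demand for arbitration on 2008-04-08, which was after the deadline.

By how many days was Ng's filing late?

15 days

60 days after 2008-01-21 is March 21, 2008.
March 21, 2008 is a listed holiday; March 22, 2008 is Saturday; March 23, 2008 is Sunday. The next qualifying day is March 24, 2008.
The deadline is March 24, 2008; from March 24, 2008 to April 8, 2008 is 15 days.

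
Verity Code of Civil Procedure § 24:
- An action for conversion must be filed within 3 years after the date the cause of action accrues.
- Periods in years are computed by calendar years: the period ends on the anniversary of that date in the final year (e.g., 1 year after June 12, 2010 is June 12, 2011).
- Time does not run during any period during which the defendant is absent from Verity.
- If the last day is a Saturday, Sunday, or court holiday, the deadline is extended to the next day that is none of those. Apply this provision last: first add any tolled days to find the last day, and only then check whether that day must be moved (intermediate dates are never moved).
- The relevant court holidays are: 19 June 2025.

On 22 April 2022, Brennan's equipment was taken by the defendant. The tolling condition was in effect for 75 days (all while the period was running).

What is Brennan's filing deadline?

July 7, 2025

3 years after 22 April 2022 is April 22, 2025.
Tolling adds 75 days: April 22, 2025 + 75 days = July 6, 2025.
July 6, 2025 is Sunday. The next qualifying day is July 7, 2025.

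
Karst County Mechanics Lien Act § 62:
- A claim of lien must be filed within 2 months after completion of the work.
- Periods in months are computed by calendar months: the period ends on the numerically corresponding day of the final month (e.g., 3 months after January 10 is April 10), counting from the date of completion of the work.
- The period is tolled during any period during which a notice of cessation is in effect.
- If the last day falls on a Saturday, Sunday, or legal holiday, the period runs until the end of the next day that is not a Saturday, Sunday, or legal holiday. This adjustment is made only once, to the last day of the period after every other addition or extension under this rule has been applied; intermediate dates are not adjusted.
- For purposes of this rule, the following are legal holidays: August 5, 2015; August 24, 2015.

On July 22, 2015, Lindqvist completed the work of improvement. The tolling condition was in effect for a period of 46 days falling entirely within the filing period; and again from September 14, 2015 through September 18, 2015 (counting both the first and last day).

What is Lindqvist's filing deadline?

November 12, 2015

2 months after July 22, 2015 is September 22, 2015.
Tolling adds 46 days: September 22, 2015 + 46 days = November 7, 2015.
From September 14, 2015 through September 18, 2015 inclusive is 5 days; tolling adds 5 days: November 7, 2015 + 5 days = November 12, 2015.
November 12, 2015 is a Thursday and not a legal holiday, so no extension applies.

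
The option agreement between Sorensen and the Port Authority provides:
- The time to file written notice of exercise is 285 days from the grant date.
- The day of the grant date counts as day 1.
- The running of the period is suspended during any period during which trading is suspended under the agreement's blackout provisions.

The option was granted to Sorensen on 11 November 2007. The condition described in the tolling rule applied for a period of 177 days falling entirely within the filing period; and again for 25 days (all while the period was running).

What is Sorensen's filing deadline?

Counting 11 November 2007 as day 1, day 285 is August 21, 2008.
Tolling adds 177 days: August 21, 2008 + 177 days = February 14, 2009.
Tolling adds 25 days: February 14, 2009 + 25 days = March 11, 2009.

March 11, 2009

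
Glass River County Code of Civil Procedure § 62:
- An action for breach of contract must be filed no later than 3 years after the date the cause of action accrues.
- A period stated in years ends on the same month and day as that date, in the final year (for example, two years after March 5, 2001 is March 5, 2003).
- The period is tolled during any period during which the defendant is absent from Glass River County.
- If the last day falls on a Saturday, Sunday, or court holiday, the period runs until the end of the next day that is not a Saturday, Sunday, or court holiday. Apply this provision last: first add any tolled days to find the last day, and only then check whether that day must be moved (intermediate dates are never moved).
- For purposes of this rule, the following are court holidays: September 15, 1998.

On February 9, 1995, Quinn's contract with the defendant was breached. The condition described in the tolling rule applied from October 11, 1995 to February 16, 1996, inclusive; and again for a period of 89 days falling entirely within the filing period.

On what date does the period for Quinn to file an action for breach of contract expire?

September 16, 1998

3 years after February 9, 1995 is February 9, 1998.
From October 11, 1995 through February 16, 1996 inclusive is 129 days; tolling adds 129 days: February 9, 1998 + 129 days = June 18, 1998.
Tolling adds 89 days: June 18, 1998 + 89 days = September 15, 1998.
September 15, 1998 is a listed holiday. The next qualifying day is September 16, 1998.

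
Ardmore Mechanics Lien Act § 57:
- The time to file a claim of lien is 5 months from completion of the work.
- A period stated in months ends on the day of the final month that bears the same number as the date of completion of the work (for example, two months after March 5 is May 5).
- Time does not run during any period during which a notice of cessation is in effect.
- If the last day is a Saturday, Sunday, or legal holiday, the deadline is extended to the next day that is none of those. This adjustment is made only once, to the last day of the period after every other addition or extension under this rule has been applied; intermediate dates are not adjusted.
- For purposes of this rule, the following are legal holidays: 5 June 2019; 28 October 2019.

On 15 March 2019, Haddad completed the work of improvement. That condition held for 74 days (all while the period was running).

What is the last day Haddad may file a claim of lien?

5 months after 15 March 2019 is August 15, 2019.
Tolling adds 74 days: August 15, 2019 + 74 days = October 28, 2019.
October 28, 2019 is a listed holiday. The next qualifying day is October 29, 2019.

October 29, 2019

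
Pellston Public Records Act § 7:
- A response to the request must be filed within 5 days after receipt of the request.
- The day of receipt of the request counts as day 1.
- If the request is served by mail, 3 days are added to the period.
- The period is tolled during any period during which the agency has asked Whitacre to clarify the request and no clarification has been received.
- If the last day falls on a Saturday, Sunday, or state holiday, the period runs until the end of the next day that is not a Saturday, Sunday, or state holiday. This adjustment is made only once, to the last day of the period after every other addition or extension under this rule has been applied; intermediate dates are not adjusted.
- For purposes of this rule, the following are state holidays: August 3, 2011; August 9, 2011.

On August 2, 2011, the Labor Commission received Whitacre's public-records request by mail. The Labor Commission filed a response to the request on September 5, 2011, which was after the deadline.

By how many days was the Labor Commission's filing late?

Counting August 2, 2011 as day 1, day 5 is August 6, 2011.
Service was by mail, adding 3 days: August 6, 2011 + 3 days = August 9, 2011.
August 9, 2011 is a listed holiday. The next qualifying day is August 10, 2011.
The deadline is August 10, 2011; from August 10, 2011 to September 5, 2011 is 26 days.

26 days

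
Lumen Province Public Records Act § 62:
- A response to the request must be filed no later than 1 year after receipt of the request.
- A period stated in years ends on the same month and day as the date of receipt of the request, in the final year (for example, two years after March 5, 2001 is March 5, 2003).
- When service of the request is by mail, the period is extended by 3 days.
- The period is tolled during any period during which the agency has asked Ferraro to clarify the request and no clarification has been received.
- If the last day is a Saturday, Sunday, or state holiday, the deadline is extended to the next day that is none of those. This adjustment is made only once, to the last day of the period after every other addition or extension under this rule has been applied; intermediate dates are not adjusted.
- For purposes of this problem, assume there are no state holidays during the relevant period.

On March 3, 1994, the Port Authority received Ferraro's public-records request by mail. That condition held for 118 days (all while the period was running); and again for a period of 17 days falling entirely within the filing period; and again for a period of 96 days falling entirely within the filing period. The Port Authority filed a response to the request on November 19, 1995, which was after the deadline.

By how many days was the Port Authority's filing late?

1 year after March 3, 1994 is March 3, 1995.
Service was by mail, adding 3 days: March 3, 1995 + 3 days = March 6, 1995.
Tolling adds 118 days: March 6, 1995 + 118 days = July 2, 1995.
Tolling adds 17 days: July 2, 1995 + 17 days = July 19, 1995.
Tolling adds 96 days: July 19, 1995 + 96 days = October 23, 1995.
October 23, 1995 is a Monday and not a state holiday, so no extension applies.
The deadline is October 23, 1995; from October 23, 1995 to November 19, 1995 is 27 days.

27 days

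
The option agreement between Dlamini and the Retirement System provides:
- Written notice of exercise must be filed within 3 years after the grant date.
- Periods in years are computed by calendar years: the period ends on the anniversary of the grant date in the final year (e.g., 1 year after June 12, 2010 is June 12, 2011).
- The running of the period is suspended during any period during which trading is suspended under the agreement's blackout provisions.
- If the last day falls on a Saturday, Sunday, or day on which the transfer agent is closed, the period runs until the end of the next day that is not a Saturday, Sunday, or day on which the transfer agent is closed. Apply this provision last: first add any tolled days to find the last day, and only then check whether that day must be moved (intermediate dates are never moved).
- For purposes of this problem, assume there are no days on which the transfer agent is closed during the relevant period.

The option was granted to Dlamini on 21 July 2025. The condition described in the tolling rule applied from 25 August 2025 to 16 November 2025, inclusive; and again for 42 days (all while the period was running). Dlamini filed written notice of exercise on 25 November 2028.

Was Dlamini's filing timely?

3 years after 21 July 2025 is July 21, 2028.
From August 25, 2025 through November 16, 2025 inclusive is 84 days; tolling adds 84 days: July 21, 2028 + 84 days = October 13, 2028.
Tolling adds 42 days: October 13, 2028 + 42 days = November 24, 2028.
November 24, 2028 is a Friday and not a day on which the transfer agent is closed, so no extension applies.
The deadline is November 24, 2028; the filing on November 25, 2028 is after that date.

No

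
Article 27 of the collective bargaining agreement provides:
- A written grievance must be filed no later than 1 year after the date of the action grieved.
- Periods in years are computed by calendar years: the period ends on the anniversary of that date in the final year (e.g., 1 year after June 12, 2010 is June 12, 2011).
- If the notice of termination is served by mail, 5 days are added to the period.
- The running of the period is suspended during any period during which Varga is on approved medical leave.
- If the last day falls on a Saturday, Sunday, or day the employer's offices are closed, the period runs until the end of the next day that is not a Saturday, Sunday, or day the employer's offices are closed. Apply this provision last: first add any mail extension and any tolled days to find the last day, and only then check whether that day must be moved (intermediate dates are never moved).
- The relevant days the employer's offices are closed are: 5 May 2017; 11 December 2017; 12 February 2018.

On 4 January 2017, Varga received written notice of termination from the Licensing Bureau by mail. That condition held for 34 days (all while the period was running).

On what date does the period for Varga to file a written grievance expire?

1 year after 4 January 2017 is January 4, 2018.
Service was by mail, adding 5 days: January 4, 2018 + 5 days = January 9, 2018.
Tolling adds 34 days: January 9, 2018 + 34 days = February 12, 2018.
February 12, 2018 is a listed holiday. The next qualifying day is February 13, 2018.

February 13, 2018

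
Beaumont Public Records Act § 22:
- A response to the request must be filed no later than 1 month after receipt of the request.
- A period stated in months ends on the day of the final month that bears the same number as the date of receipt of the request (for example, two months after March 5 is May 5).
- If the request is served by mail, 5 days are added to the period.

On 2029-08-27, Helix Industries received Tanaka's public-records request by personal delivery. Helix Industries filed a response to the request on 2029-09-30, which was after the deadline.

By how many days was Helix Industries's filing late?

1 month after 2029-08-27 is September 27, 2029.
Service was not by mail, so no mail extension applies.
The deadline is September 27, 2029; from September 27, 2029 to September 30, 2029 is 3 days.

3 days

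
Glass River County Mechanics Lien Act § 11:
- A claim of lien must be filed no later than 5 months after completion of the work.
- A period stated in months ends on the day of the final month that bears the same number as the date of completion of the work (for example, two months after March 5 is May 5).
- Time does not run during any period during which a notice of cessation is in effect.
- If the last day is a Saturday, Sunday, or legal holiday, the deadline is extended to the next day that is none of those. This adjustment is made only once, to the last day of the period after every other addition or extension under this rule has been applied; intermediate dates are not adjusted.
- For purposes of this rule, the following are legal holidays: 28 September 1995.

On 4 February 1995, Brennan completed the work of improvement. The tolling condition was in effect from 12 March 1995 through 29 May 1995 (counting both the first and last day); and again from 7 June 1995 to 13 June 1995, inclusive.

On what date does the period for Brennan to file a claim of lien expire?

5 months after 4 February 1995 is July 4, 1995.
From March 12, 1995 through May 29, 1995 inclusive is 79 days; tolling adds 79 days: July 4, 1995 + 79 days = September 21, 1995.
From June 7, 1995 through June 13, 1995 inclusive is 7 days; tolling adds 7 days: September 21, 1995 + 7 days = September 28, 1995.
September 28, 1995 is a listed holiday. The next qualifying day is September 29, 1995.

September 29, 1995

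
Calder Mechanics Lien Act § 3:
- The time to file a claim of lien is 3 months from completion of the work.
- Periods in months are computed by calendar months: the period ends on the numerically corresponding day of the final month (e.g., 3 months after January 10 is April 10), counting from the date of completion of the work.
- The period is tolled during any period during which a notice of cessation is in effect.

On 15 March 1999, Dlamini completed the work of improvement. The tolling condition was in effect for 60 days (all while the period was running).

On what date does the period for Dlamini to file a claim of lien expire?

3 months after 15 March 1999 is June 15, 1999.
Tolling adds 60 days: June 15, 1999 + 60 days = August 14, 1999.

August 14, 1999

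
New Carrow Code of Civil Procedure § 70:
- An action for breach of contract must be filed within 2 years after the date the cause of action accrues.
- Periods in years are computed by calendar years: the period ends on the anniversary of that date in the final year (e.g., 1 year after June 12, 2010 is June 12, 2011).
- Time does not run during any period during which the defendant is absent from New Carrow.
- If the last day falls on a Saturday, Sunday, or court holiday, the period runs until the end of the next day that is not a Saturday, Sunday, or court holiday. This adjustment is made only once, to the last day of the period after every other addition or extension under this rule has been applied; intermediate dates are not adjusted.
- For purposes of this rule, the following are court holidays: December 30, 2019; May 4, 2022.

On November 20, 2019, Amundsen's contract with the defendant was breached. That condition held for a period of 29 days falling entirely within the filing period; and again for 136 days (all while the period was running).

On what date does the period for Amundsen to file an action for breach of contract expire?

May 5, 2022

2 years after November 20, 2019 is November 20, 2021.
Tolling adds 29 days: November 20, 2021 + 29 days = December 19, 2021.
Tolling adds 136 days: December 19, 2021 + 136 days = May 4, 2022.
May 4, 2022 is a listed holiday. The next qualifying day is May 5, 2022.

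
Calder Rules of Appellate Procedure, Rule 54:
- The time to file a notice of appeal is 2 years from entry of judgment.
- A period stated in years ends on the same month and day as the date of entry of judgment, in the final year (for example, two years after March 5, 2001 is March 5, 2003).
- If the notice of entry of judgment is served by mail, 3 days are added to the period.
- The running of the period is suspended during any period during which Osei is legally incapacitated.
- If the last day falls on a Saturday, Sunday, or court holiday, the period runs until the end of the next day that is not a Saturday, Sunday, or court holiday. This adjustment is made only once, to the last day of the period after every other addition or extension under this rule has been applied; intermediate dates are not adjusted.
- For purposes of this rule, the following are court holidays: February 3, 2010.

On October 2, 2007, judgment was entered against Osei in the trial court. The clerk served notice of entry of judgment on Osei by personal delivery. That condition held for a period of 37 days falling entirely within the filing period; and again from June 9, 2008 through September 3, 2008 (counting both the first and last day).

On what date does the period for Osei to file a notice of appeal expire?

2 years after October 2, 2007 is October 2, 2009.
Service was not by mail, so no mail extension applies.
Tolling adds 37 days: October 2, 2009 + 37 days = November 8, 2009.
From June 9, 2008 through September 3, 2008 inclusive is 87 days; tolling adds 87 days: November 8, 2009 + 87 days = February 3, 2010.
February 3, 2010 is a listed holiday. The next qualifying day is February 4, 2010.

February 4, 2010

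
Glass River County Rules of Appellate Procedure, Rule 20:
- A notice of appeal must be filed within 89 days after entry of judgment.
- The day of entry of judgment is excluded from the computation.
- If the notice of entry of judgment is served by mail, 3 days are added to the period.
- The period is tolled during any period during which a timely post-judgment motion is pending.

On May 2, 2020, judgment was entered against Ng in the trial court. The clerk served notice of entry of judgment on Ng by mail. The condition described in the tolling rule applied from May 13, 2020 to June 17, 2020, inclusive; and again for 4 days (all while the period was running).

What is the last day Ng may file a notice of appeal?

89 days after May 2, 2020 is July 30, 2020.
Service was by mail, adding 3 days: July 30, 2020 + 3 days = August 2, 2020.
From May 13, 2020 through June 17, 2020 inclusive is 36 days; tolling adds 36 days: August 2, 2020 + 36 days = September 7, 2020.
Tolling adds 4 days: September 7, 2020 + 4 days = September 11, 2020.

September 11, 2020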